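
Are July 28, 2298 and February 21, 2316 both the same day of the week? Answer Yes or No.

From Jul 28, 2298 to Feb 21, 2316 is 6416 days.
6416 mod 7 = 4, so they are different weekdays.
(Jul 28, 2298 is a Thursday; Feb 21, 2316 is a Monday.)

No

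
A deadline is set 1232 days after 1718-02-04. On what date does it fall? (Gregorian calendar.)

June 20, 1721

+365 (one year) → Feb 4, 1719 (867 left).
+365 (one year) → Feb 4, 1720 (502 left).
+366 (one year; includes Feb 29, 1720) → Feb 4, 1721 (136 left).
Feb has 28 days: +25 → Mar 1, 1721 (111 left).
Mar has 31 days: +31 → Apr 1, 1721 (80 left).
Apr has 30 days: +30 → May 1, 1721 (50 left).
May has 31 days: +31 → Jun 1, 1721 (19 left).
+19 → Jun 20, 1721.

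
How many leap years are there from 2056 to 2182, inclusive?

Multiples of 4 in [2056,2182]: 32.
Of those, multiples of 100: 1 (not leap unless ÷400).
Multiples of 400: 0.
Leap years = 32 − 1 + 0 = 31.

31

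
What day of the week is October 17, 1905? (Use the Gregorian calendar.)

Doomsday rule: the anchor day for the 1900s is Wednesday. For year 05: 5÷12 = 0 r 5, and 5÷4 = 1, so 0+5+1 = 6.
Wednesday + 6 ≡ Tuesday — that's 1905's doomsday.
In October the doomsday date is Oct 10.
Oct 17 is 7 days after Oct 10; 7 mod 7 = 0, so Tuesday + 0 = Tuesday.

Tuesday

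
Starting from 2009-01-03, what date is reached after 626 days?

+365 (one year) → Jan 3, 2010 (261 left).
Jan has 31 days: +29 → Feb 1, 2010 (232 left).
Feb has 28 days: +28 → Mar 1, 2010 (204 left).
Mar has 31 days: +31 → Apr 1, 2010 (173 left).
Apr has 30 days: +30 → May 1, 2010 (143 left).
May has 31 days: +31 → Jun 1, 2010 (112 left).
Jun has 30 days: +30 → Jul 1, 2010 (82 left).
Jul has 31 days: +31 → Aug 1, 2010 (51 left).
Aug has 31 days: +31 → Sep 1, 2010 (20 left).
+20 → Sep 21, 2010.

September 21, 2010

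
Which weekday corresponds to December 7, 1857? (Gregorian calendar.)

Monday

Doomsday rule: the anchor day for the 1800s is Friday. For year 57: 57÷12 = 4 r 9, and 9÷4 = 2, so 4+9+2 = 15.
Friday + 15 ≡ Saturday — that's 1857's doomsday.
In December the doomsday date is Dec 12.
Dec 7 is 5 days before Dec 12; 5 mod 7 = 5, so Saturday − 5 = Monday.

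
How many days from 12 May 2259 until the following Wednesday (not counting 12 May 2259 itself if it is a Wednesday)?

6

May 12, 2259 is a Thursday.
From Thursday to the next Wednesday is 6 days.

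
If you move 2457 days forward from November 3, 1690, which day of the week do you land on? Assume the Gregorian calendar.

First find the weekday of Nov 3, 1690. Doomsday rule: the anchor day for the 1600s is Tuesday. For year 90: 90÷12 = 7 r 6, and 6÷4 = 1, so 7+6+1 = 14.
Tuesday + 14 ≡ Tuesday — that's 1690's doomsday.
In November the doomsday date is Nov 7.
Nov 3 is 4 days before Nov 7; 4 mod 7 = 4, so Tuesday − 4 = Friday.
2457 mod 7 = 0, so 2457 days after a Friday is Friday + 0 = Friday.

Friday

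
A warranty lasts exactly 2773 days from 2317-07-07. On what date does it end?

February 8, 2325

+365 (one year) → Jul 7, 2318 (2408 left).
+365 (one year) → Jul 7, 2319 (2043 left).
+366 (one year; includes Feb 29, 2320) → Jul 7, 2320 (1677 left).
+365 (one year) → Jul 7, 2321 (1312 left).
+365 (one year) → Jul 7, 2322 (947 left).
+365 (one year) → Jul 7, 2323 (582 left).
+366 (one year; includes Feb 29, 2324) → Jul 7, 2324 (216 left).
Jul has 31 days: +25 → Aug 1, 2324 (191 left).
Aug has 31 days: +31 → Sep 1, 2324 (160 left).
Sep has 30 days: +30 → Oct 1, 2324 (130 left).
Oct has 31 days: +31 → Nov 1, 2324 (99 left).
Nov has 30 days: +30 → Dec 1, 2324 (69 left).
Dec has 31 days: +31 → Jan 1, 2325 (38 left).
Jan has 31 days: +31 → Feb 1, 2325 (7 left).
+7 → Feb 8, 2325.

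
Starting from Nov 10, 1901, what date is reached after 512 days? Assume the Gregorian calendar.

April 6, 1903

+365 (one year) → Nov 10, 1902 (147 left).
Nov has 30 days: +21 → Dec 1, 1902 (126 left).
Dec has 31 days: +31 → Jan 1, 1903 (95 left).
Jan has 31 days: +31 → Feb 1, 1903 (64 left).
Feb has 28 days: +28 → Mar 1, 1903 (36 left).
Mar has 31 days: +31 → Apr 1, 1903 (5 left).
+5 → Apr 6, 1903.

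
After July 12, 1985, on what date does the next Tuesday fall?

Jul 12, 1985 is a Friday.
From Friday to the next Tuesday is 4 days.
Jul 12, 1985 + 4 = Jul 16, 1985.

July 16, 1985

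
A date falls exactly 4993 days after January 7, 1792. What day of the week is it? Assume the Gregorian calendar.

Monday

First find the weekday of Jan 7, 1792. Doomsday rule: the anchor day for the 1700s is Sunday. For year 92: 92÷12 = 7 r 8, and 8÷4 = 2, so 7+8+2 = 17.
Sunday + 17 ≡ Wednesday — that's 1792's doomsday.
In January the doomsday date is Jan 4 (1792 is a leap year (divisible by 4)).
Jan 7 is 3 days after Jan 4; 3 mod 7 = 3, so Wednesday + 3 = Saturday.
4993 mod 7 = 2, so 4993 days after a Saturday is Saturday + 2 = Monday.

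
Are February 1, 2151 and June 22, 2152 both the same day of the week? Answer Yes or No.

No

From Feb 1, 2151 to Jun 22, 2152 is 507 days.
507 mod 7 = 3, so they are different weekdays.
(Feb 1, 2151 is a Monday; Jun 22, 2152 is a Thursday.)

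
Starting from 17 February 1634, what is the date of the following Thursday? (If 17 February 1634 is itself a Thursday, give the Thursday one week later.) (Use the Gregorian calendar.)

Feb 17, 1634 is a Friday.
From Friday to the next Thursday is 6 days.
Feb 17, 1634 + 6 = Feb 23, 1634.

February 23, 1634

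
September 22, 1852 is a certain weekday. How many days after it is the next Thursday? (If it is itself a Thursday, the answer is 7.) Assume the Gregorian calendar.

Sep 22, 1852 is a Wednesday.
From Wednesday to the next Thursday is 1 day.

1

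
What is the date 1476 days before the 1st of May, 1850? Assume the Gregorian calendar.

−365 (one year) → May 1, 1849 (1111 left).
−365 (one year) → May 1, 1848 (746 left).
−366 (one year; includes Feb 29, 1848) → May 1, 1847 (380 left).
−1 → Apr 30, 1847 (end of Apr, 30 days; 379 left).
−30 → Mar 31, 1847 (end of Mar, 31 days; 349 left).
−31 → Feb 28, 1847 (end of Feb, 28 days; 318 left).
−28 → Jan 31, 1847 (end of Jan, 31 days; 290 left).
−31 → Dec 31, 1846 (end of Dec, 31 days; 259 left).
−31 → Nov 30, 1846 (end of Nov, 30 days; 228 left).
−30 → Oct 31, 1846 (end of Oct, 31 days; 198 left).
−31 → Sep 30, 1846 (end of Sep, 30 days; 167 left).
−30 → Aug 31, 1846 (end of Aug, 31 days; 137 left).
−31 → Jul 31, 1846 (end of Jul, 31 days; 106 left).
−31 → Jun 30, 1846 (end of Jun, 30 days; 75 left).
−30 → May 31, 1846 (end of May, 31 days; 45 left).
−31 → Apr 30, 1846 (end of Apr, 30 days; 14 left).
−14 → Apr 16, 1846.

April 16, 1846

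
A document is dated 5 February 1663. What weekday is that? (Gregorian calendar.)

Monday

Doomsday rule: the anchor day for the 1600s is Tuesday. For year 63: 63÷12 = 5 r 3, and 3÷4 = 0, so 5+3+0 = 8.
Tuesday + 8 ≡ Wednesday — that's 1663's doomsday.
In February the doomsday date is Feb 28 (1663 is not a leap year).
Feb 5 is 23 days before Feb 28; 23 mod 7 = 2, so Wednesday − 2 = Monday.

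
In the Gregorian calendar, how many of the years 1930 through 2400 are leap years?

Multiples of 4 in [1930,2400]: 118.
Of those, multiples of 100: 5 (not leap unless ÷400).
Multiples of 400: 2.
Leap years = 118 − 5 + 2 = 115.

115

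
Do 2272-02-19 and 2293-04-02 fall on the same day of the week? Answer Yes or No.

From Feb 19, 2272 to Apr 2, 2293 is 7713 days.
7713 mod 7 = 6, so they are different weekdays.
(Feb 19, 2272 is a Monday; Apr 2, 2293 is a Sunday.)

No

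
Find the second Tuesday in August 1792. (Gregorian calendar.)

August 1, 1792 is a Wednesday.
The first Tuesday is therefore August 7 (6 days later).
The second Tuesday is 7 + 1×7 = August 14.

August 14, 1792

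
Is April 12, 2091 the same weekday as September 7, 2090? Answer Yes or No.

Yes

From Sep 7, 2090 to Apr 12, 2091 is 217 days.
217 mod 7 = 0, so they are the same weekday.
(Sep 7, 2090 is a Thursday; Apr 12, 2091 is a Thursday.)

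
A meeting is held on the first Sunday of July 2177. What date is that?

July 1, 2177 is a Tuesday.
The first Sunday is therefore July 6 (5 days later).

July 6, 2177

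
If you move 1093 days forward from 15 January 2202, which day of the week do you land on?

First find the weekday of Jan 15, 2202. Doomsday rule: the anchor day for the 2200s is Friday. For year 02: 2÷12 = 0 r 2, and 2÷4 = 0, so 0+2+0 = 2.
Friday + 2 ≡ Sunday — that's 2202's doomsday.
In January the doomsday date is Jan 3 (2202 is not a leap year).
Jan 15 is 12 days after Jan 3; 12 mod 7 = 5, so Sunday + 5 = Friday.
1093 mod 7 = 1, so 1093 days after a Friday is Friday + 1 = Saturday.

Saturday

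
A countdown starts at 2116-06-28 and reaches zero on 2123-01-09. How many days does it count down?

2386

Jun 28, 2116 → Jun 28, 2117: 365 days.
Jun 28, 2117 → Jun 28, 2118: 365 days.
Jun 28, 2118 → Jun 28, 2119: 365 days.
Jun 28, 2119 → Jun 28, 2120: 366 days (Feb 29, 2120 is in that span).
Jun 28, 2120 → Jun 28, 2121: 365 days.
Jun 28, 2121 → Jun 28, 2122: 365 days.
Jun 28, 2122 → Jul 28, 2122: 30 days (June has 30).
Jul 28, 2122 → Aug 28, 2122: 31 days (July has 31).
Aug 28, 2122 → Sep 28, 2122: 31 days (August has 31).
Sep 28, 2122 → Oct 28, 2122: 30 days (September has 30).
Oct 28, 2122 → Nov 28, 2122: 31 days (October has 31).
Nov 28, 2122 → Dec 28, 2122: 30 days (November has 30).
Dec 28, 2122 → Jan 9, 2123: 12 days.
Total: 2386 days.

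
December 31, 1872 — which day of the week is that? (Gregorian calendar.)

Tuesday

Doomsday rule: the anchor day for the 1800s is Friday. For year 72: 72÷12 = 6 r 0, and 0÷4 = 0, so 6+0+0 = 6.
Friday + 6 ≡ Thursday — that's 1872's doomsday.
In December the doomsday date is Dec 12.
Dec 31 is 19 days after Dec 12; 19 mod 7 = 5, so Thursday + 5 = Tuesday.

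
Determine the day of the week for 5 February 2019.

January 1, 2019 is a Tuesday.
Jan 1, 2019 → Feb 1, 2019: 31 days (January has 31).
Feb 1, 2019 → Feb 5, 2019: 4 days.
Total: 35 days.
35 mod 7 = 0, so Tuesday + 0 = Tuesday.

Tuesday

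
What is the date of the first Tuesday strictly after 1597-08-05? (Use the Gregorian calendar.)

August 12, 1597

Aug 5, 1597 is a Tuesday.
From Tuesday to the next Tuesday is 7 days.
Aug 5, 1597 + 7 = Aug 12, 1597.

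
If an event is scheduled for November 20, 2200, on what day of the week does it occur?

Doomsday rule: the anchor day for the 2200s is Friday. For year 00: 0÷12 = 0 r 0, and 0÷4 = 0, so 0+0+0 = 0.
Friday + 0 ≡ Friday — that's 2200's doomsday.
In November the doomsday date is Nov 7.
Nov 20 is 13 days after Nov 7; 13 mod 7 = 6, so Friday + 6 = Thursday.

Thursday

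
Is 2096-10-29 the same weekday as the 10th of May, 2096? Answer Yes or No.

From May 10, 2096 to Oct 29, 2096 is 172 days.
172 mod 7 = 4, so they are different weekdays.
(May 10, 2096 is a Thursday; Oct 29, 2096 is a Monday.)

No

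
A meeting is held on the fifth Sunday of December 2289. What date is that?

December 29, 2289

December 1, 2289 is a Sunday.
The first Sunday is therefore December 1 (same day).
The fifth Sunday is 1 + 4×7 = December 29.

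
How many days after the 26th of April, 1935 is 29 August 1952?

Apr 26, 1935 → Apr 26, 1936: 366 days (Feb 29, 1936 is in that span).
Apr 26, 1936 → Apr 26, 1937: 365 days.
Apr 26, 1937 → Apr 26, 1938: 365 days.
Apr 26, 1938 → Apr 26, 1939: 365 days.
Apr 26, 1939 → Apr 26, 1940: 366 days (Feb 29, 1940 is in that span).
Apr 26, 1940 → Apr 26, 1941: 365 days.
Apr 26, 1941 → Apr 26, 1942: 365 days.
Apr 26, 1942 → Apr 26, 1943: 365 days.
Apr 26, 1943 → Apr 26, 1944: 366 days (Feb 29, 1944 is in that span).
Apr 26, 1944 → Apr 26, 1945: 365 days.
Apr 26, 1945 → Apr 26, 1946: 365 days.
Apr 26, 1946 → Apr 26, 1947: 365 days.
Apr 26, 1947 → Apr 26, 1948: 366 days (Feb 29, 1948 is in that span).
Apr 26, 1948 → Apr 26, 1949: 365 days.
Apr 26, 1949 → Apr 26, 1950: 365 days.
Apr 26, 1950 → Apr 26, 1951: 365 days.
Apr 26, 1951 → Apr 26, 1952: 366 days (Feb 29, 1952 is in that span).
Apr 26, 1952 → May 26, 1952: 30 days (April has 30).
May 26, 1952 → Jun 26, 1952: 31 days (May has 31).
Jun 26, 1952 → Jul 26, 1952: 30 days (June has 30).
Jul 26, 1952 → Aug 26, 1952: 31 days (July has 31).
Aug 26, 1952 → Aug 29, 1952: 3 days.
Total: 6335 days.

6335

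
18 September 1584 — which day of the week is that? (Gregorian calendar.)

Tuesday

Doomsday rule: the anchor day for the 1500s is Wednesday. For year 84: 84÷12 = 7 r 0, and 0÷4 = 0, so 7+0+0 = 7.
Wednesday + 7 ≡ Wednesday — that's 1584's doomsday.
In September the doomsday date is Sep 5.
Sep 18 is 13 days after Sep 5; 13 mod 7 = 6, so Wednesday + 6 = Tuesday.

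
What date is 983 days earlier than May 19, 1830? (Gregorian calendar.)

−365 (one year) → May 19, 1829 (618 left).
−365 (one year) → May 19, 1828 (253 left).
−19 → Apr 30, 1828 (end of Apr, 30 days; 234 left).
−30 → Mar 31, 1828 (end of Mar, 31 days; 204 left).
−31 → Feb 29, 1828 (end of Feb, 29 days; 173 left).
−29 → Jan 31, 1828 (end of Jan, 31 days; 144 left).
−31 → Dec 31, 1827 (end of Dec, 31 days; 113 left).
−31 → Nov 30, 1827 (end of Nov, 30 days; 82 left).
−30 → Oct 31, 1827 (end of Oct, 31 days; 52 left).
−31 → Sep 30, 1827 (end of Sep, 30 days; 21 left).
−21 → Sep 9, 1827.

September 9, 1827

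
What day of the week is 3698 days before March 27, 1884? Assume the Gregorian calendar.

Tuesday

First find the weekday of Mar 27, 1884. Doomsday rule: the anchor day for the 1800s is Friday. For year 84: 84÷12 = 7 r 0, and 0÷4 = 0, so 7+0+0 = 7.
Friday + 7 ≡ Friday — that's 1884's doomsday.
In March the doomsday date is Mar 14.
Mar 27 is 13 days after Mar 14; 13 mod 7 = 6, so Friday + 6 = Thursday.
3698 mod 7 = 2, so 3698 days before a Thursday is Thursday − 2 = Tuesday.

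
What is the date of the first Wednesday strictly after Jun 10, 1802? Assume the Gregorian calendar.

June 16, 1802

Jun 10, 1802 is a Thursday.
From Thursday to the next Wednesday is 6 days.
Jun 10, 1802 + 6 = Jun 16, 1802.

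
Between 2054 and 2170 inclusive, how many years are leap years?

Multiples of 4 in [2054,2170]: 29.
Of those, multiples of 100: 1 (not leap unless ÷400).
Multiples of 400: 0.
Leap years = 29 − 1 + 0 = 28.

28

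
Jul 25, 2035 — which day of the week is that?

January 1, 2035 is a Monday.
Jan 1, 2035 → Feb 1, 2035: 31 days (January has 31).
Feb 1, 2035 → Mar 1, 2035: 28 days (February has 28).
Mar 1, 2035 → Apr 1, 2035: 31 days (March has 31).
Apr 1, 2035 → May 1, 2035: 30 days (April has 30).
May 1, 2035 → Jun 1, 2035: 31 days (May has 31).
Jun 1, 2035 → Jul 1, 2035: 30 days (June has 30).
Jul 1, 2035 → Jul 25, 2035: 24 days.
Total: 205 days.
205 mod 7 = 2, so Monday + 2 = Wednesday.

Wednesday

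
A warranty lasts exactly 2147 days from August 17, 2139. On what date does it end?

+366 (one year; includes Feb 29, 2140) → Aug 17, 2140 (1781 left).
+365 (one year) → Aug 17, 2141 (1416 left).
+365 (one year) → Aug 17, 2142 (1051 left).
+365 (one year) → Aug 17, 2143 (686 left).
+366 (one year; includes Feb 29, 2144) → Aug 17, 2144 (320 left).
Aug has 31 days: +15 → Sep 1, 2144 (305 left).
Sep has 30 days: +30 → Oct 1, 2144 (275 left).
Oct has 31 days: +31 → Nov 1, 2144 (244 left).
Nov has 30 days: +30 → Dec 1, 2144 (214 left).
Dec has 31 days: +31 → Jan 1, 2145 (183 left).
Jan has 31 days: +31 → Feb 1, 2145 (152 left).
Feb has 28 days: +28 → Mar 1, 2145 (124 left).
Mar has 31 days: +31 → Apr 1, 2145 (93 left).
Apr has 30 days: +30 → May 1, 2145 (63 left).
May has 31 days: +31 → Jun 1, 2145 (32 left).
Jun has 30 days: +30 → Jul 1, 2145 (2 left).
+2 → Jul 3, 2145.

July 3, 2145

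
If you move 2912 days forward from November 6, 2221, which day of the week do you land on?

First find the weekday of Nov 6, 2221. Doomsday rule: the anchor day for the 2200s is Friday. For year 21: 21÷12 = 1 r 9, and 9÷4 = 2, so 1+9+2 = 12.
Friday + 12 ≡ Wednesday — that's 2221's doomsday.
In November the doomsday date is Nov 7.
Nov 6 is 1 day before Nov 7; 1 mod 7 = 1, so Wednesday − 1 = Tuesday.
2912 mod 7 = 0, so 2912 days after a Tuesday is Tuesday + 0 = Tuesday.

Tuesday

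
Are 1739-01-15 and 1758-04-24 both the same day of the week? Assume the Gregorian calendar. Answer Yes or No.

No

From Jan 15, 1739 to Apr 24, 1758 is 7039 days.
7039 mod 7 = 4, so they are different weekdays.
(Jan 15, 1739 is a Thursday; Apr 24, 1758 is a Monday.)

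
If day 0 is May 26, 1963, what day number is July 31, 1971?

2988

May 26, 1963 → May 26, 1964: 366 days (Feb 29, 1964 is in that span).
May 26, 1964 → May 26, 1965: 365 days.
May 26, 1965 → May 26, 1966: 365 days.
May 26, 1966 → May 26, 1967: 365 days.
May 26, 1967 → May 26, 1968: 366 days (Feb 29, 1968 is in that span).
May 26, 1968 → May 26, 1969: 365 days.
May 26, 1969 → May 26, 1970: 365 days.
May 26, 1970 → May 26, 1971: 365 days.
May 26, 1971 → Jun 26, 1971: 31 days (May has 31).
Jun 26, 1971 → Jul 26, 1971: 30 days (June has 30).
Jul 26, 1971 → Jul 31, 1971: 5 days.
Total: 2988 days.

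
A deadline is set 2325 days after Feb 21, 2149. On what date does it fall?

July 5, 2155

+365 (one year) → Feb 21, 2150 (1960 left).
+365 (one year) → Feb 21, 2151 (1595 left).
+365 (one year) → Feb 21, 2152 (1230 left).
+366 (one year; includes Feb 29, 2152) → Feb 21, 2153 (864 left).
+365 (one year) → Feb 21, 2154 (499 left).
+365 (one year) → Feb 21, 2155 (134 left).
Feb has 28 days: +8 → Mar 1, 2155 (126 left).
Mar has 31 days: +31 → Apr 1, 2155 (95 left).
Apr has 30 days: +30 → May 1, 2155 (65 left).
May has 31 days: +31 → Jun 1, 2155 (34 left).
Jun has 30 days: +30 → Jul 1, 2155 (4 left).
+4 → Jul 5, 2155.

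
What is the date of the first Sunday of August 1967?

August 6, 1967

August 1, 1967 is a Tuesday.
The first Sunday is therefore August 6 (5 days later).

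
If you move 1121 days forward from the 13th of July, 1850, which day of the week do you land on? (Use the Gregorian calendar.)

Sunday

First find the weekday of Jul 13, 1850. Doomsday rule: the anchor day for the 1800s is Friday. For year 50: 50÷12 = 4 r 2, and 2÷4 = 0, so 4+2+0 = 6.
Friday + 6 ≡ Thursday — that's 1850's doomsday.
In July the doomsday date is Jul 11.
Jul 13 is 2 days after Jul 11; 2 mod 7 = 2, so Thursday + 2 = Saturday.
1121 mod 7 = 1, so 1121 days after a Saturday is Saturday + 1 = Sunday.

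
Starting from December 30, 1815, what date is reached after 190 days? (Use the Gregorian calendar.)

Dec has 31 days: +2 → Jan 1, 1816 (188 left).
Jan has 31 days: +31 → Feb 1, 1816 (157 left).
Feb has 29 days: +29 → Mar 1, 1816 (128 left).
Mar has 31 days: +31 → Apr 1, 1816 (97 left).
Apr has 30 days: +30 → May 1, 1816 (67 left).
May has 31 days: +31 → Jun 1, 1816 (36 left).
Jun has 30 days: +30 → Jul 1, 1816 (6 left).
+6 → Jul 7, 1816.

July 7, 1816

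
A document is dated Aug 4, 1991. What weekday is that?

Sunday

Doomsday rule: the anchor day for the 1900s is Wednesday. For year 91: 91÷12 = 7 r 7, and 7÷4 = 1, so 7+7+1 = 15.
Wednesday + 15 ≡ Thursday — that's 1991's doomsday.
In August the doomsday date is Aug 8.
Aug 4 is 4 days before Aug 8; 4 mod 7 = 4, so Thursday − 4 = Sunday.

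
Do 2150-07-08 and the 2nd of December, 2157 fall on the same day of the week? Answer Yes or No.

No

From Jul 8, 2150 to Dec 2, 2157 is 2704 days.
2704 mod 7 = 2, so they are different weekdays.
(Jul 8, 2150 is a Wednesday; Dec 2, 2157 is a Friday.)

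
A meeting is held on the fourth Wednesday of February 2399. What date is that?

February 1, 2399 is a Monday.
The first Wednesday is therefore February 3 (2 days later).
The fourth Wednesday is 3 + 3×7 = February 24.

February 24, 2399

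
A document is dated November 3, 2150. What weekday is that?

Tuesday

Doomsday rule: the anchor day for the 2100s is Sunday. For year 50: 50÷12 = 4 r 2, and 2÷4 = 0, so 4+2+0 = 6.
Sunday + 6 ≡ Saturday — that's 2150's doomsday.
In November the doomsday date is Nov 7.
Nov 3 is 4 days before Nov 7; 4 mod 7 = 4, so Saturday − 4 = Tuesday.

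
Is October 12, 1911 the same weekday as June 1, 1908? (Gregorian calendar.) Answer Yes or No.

No

From Jun 1, 1908 to Oct 12, 1911 is 1228 days.
1228 mod 7 = 3, so they are different weekdays.
(Jun 1, 1908 is a Monday; Oct 12, 1911 is a Thursday.)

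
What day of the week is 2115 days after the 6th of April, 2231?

Apr 6, 2231 is a Wednesday.
2115 mod 7 = 1, so 2115 days after a Wednesday is Wednesday + 1 = Thursday.

Thursday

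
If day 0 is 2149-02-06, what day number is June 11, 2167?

Feb 6, 2149 → Feb 6, 2150: 365 days.
Feb 6, 2150 → Feb 6, 2151: 365 days.
Feb 6, 2151 → Feb 6, 2152: 365 days.
Feb 6, 2152 → Feb 6, 2153: 366 days (Feb 29, 2152 is in that span).
Feb 6, 2153 → Feb 6, 2154: 365 days.
Feb 6, 2154 → Feb 6, 2155: 365 days.
Feb 6, 2155 → Feb 6, 2156: 365 days.
Feb 6, 2156 → Feb 6, 2157: 366 days (Feb 29, 2156 is in that span).
Feb 6, 2157 → Feb 6, 2158: 365 days.
Feb 6, 2158 → Feb 6, 2159: 365 days.
Feb 6, 2159 → Feb 6, 2160: 365 days.
Feb 6, 2160 → Feb 6, 2161: 366 days (Feb 29, 2160 is in that span).
Feb 6, 2161 → Feb 6, 2162: 365 days.
Feb 6, 2162 → Feb 6, 2163: 365 days.
Feb 6, 2163 → Feb 6, 2164: 365 days.
Feb 6, 2164 → Feb 6, 2165: 366 days (Feb 29, 2164 is in that span).
Feb 6, 2165 → Feb 6, 2166: 365 days.
Feb 6, 2166 → Feb 6, 2167: 365 days.
Feb 6, 2167 → Mar 6, 2167: 28 days (February has 28).
Mar 6, 2167 → Apr 6, 2167: 31 days (March has 31).
Apr 6, 2167 → May 6, 2167: 30 days (April has 30).
May 6, 2167 → Jun 6, 2167: 31 days (May has 31).
Jun 6, 2167 → Jun 11, 2167: 5 days.
Total: 6699 days.

6699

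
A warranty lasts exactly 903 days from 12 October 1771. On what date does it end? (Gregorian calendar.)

+366 (one year; includes Feb 29, 1772) → Oct 12, 1772 (537 left).
+365 (one year) → Oct 12, 1773 (172 left).
Oct has 31 days: +20 → Nov 1, 1773 (152 left).
Nov has 30 days: +30 → Dec 1, 1773 (122 left).
Dec has 31 days: +31 → Jan 1, 1774 (91 left).
Jan has 31 days: +31 → Feb 1, 1774 (60 left).
Feb has 28 days: +28 → Mar 1, 1774 (32 left).
Mar has 31 days: +31 → Apr 1, 1774 (1 left).
+1 → Apr 2, 1774.

April 2, 1774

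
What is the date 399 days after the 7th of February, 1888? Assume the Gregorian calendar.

Feb has 29 days: +23 → Mar 1, 1888 (376 left).
Mar has 31 days: +31 → Apr 1, 1888 (345 left).
Apr has 30 days: +30 → May 1, 1888 (315 left).
May has 31 days: +31 → Jun 1, 1888 (284 left).
Jun has 30 days: +30 → Jul 1, 1888 (254 left).
Jul has 31 days: +31 → Aug 1, 1888 (223 left).
Aug has 31 days: +31 → Sep 1, 1888 (192 left).
Sep has 30 days: +30 → Oct 1, 1888 (162 left).
Oct has 31 days: +31 → Nov 1, 1888 (131 left).
Nov has 30 days: +30 → Dec 1, 1888 (101 left).
Dec has 31 days: +31 → Jan 1, 1889 (70 left).
Jan has 31 days: +31 → Feb 1, 1889 (39 left).
Feb has 28 days: +28 → Mar 1, 1889 (11 left).
+11 → Mar 12, 1889.

March 12, 1889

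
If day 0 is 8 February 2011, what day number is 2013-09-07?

942

Feb 8, 2011 → Feb 8, 2012: 365 days.
Feb 8, 2012 → Feb 8, 2013: 366 days (Feb 29, 2012 is in that span).
Feb 8, 2013 → Mar 8, 2013: 28 days (February has 28).
Mar 8, 2013 → Apr 8, 2013: 31 days (March has 31).
Apr 8, 2013 → May 8, 2013: 30 days (April has 30).
May 8, 2013 → Jun 8, 2013: 31 days (May has 31).
Jun 8, 2013 → Jul 8, 2013: 30 days (June has 30).
Jul 8, 2013 → Aug 8, 2013: 31 days (July has 31).
Aug 8, 2013 → Sep 7, 2013: 30 days.
Total: 942 days.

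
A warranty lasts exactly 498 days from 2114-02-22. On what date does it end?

+365 (one year) → Feb 22, 2115 (133 left).
Feb has 28 days: +7 → Mar 1, 2115 (126 left).
Mar has 31 days: +31 → Apr 1, 2115 (95 left).
Apr has 30 days: +30 → May 1, 2115 (65 left).
May has 31 days: +31 → Jun 1, 2115 (34 left).
Jun has 30 days: +30 → Jul 1, 2115 (4 left).
+4 → Jul 5, 2115.

July 5, 2115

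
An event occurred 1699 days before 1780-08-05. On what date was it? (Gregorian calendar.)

−366 (one year; includes Feb 29, 1780) → Aug 5, 1779 (1333 left).
−365 (one year) → Aug 5, 1778 (968 left).
−365 (one year) → Aug 5, 1777 (603 left).
−365 (one year) → Aug 5, 1776 (238 left).
−5 → Jul 31, 1776 (end of Jul, 31 days; 233 left).
−31 → Jun 30, 1776 (end of Jun, 30 days; 202 left).
−30 → May 31, 1776 (end of May, 31 days; 172 left).
−31 → Apr 30, 1776 (end of Apr, 30 days; 141 left).
−30 → Mar 31, 1776 (end of Mar, 31 days; 111 left).
−31 → Feb 29, 1776 (end of Feb, 29 days; 80 left).
−29 → Jan 31, 1776 (end of Jan, 31 days; 51 left).
−31 → Dec 31, 1775 (end of Dec, 31 days; 20 left).
−20 → Dec 11, 1775.

December 11, 1775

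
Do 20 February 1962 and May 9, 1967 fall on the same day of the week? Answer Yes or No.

From Feb 20, 1962 to May 9, 1967 is 1904 days.
1904 mod 7 = 0, so they are the same weekday.
(Feb 20, 1962 is a Tuesday; May 9, 1967 is a Tuesday.)

Yes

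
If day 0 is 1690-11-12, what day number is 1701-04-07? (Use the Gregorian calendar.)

Nov 12, 1690 → Nov 12, 1691: 365 days.
Nov 12, 1691 → Nov 12, 1692: 366 days (Feb 29, 1692 is in that span).
Nov 12, 1692 → Nov 12, 1693: 365 days.
Nov 12, 1693 → Nov 12, 1694: 365 days.
Nov 12, 1694 → Nov 12, 1695: 365 days.
Nov 12, 1695 → Nov 12, 1696: 366 days (Feb 29, 1696 is in that span).
Nov 12, 1696 → Nov 12, 1697: 365 days.
Nov 12, 1697 → Nov 12, 1698: 365 days.
Nov 12, 1698 → Nov 12, 1699: 365 days.
Nov 12, 1699 → Nov 12, 1700: 365 days.
Nov 12, 1700 → Dec 12, 1700: 30 days (November has 30).
Dec 12, 1700 → Jan 12, 1701: 31 days (December has 31).
Jan 12, 1701 → Feb 12, 1701: 31 days (January has 31).
Feb 12, 1701 → Mar 12, 1701: 28 days (February has 28).
Mar 12, 1701 → Apr 7, 1701: 26 days.
Total: 3798 days.

3798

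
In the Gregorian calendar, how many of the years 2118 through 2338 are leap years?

53

Multiples of 4 in [2118,2338]: 55.
Of those, multiples of 100: 2 (not leap unless ÷400).
Multiples of 400: 0.
Leap years = 55 − 2 + 0 = 53.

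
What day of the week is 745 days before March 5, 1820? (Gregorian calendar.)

Thursday

First find the weekday of Mar 5, 1820. Doomsday rule: the anchor day for the 1800s is Friday. For year 20: 20÷12 = 1 r 8, and 8÷4 = 2, so 1+8+2 = 11.
Friday + 11 ≡ Tuesday — that's 1820's doomsday.
In March the doomsday date is Mar 14.
Mar 5 is 9 days before Mar 14; 9 mod 7 = 2, so Tuesday − 2 = Sunday.
745 mod 7 = 3, so 745 days before a Sunday is Sunday − 3 = Thursday.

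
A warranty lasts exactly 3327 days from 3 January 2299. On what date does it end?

+365 (one year) → Jan 3, 2300 (2962 left).
+365 (one year) → Jan 3, 2301 (2597 left).
+365 (one year) → Jan 3, 2302 (2232 left).
+365 (one year) → Jan 3, 2303 (1867 left).
+365 (one year) → Jan 3, 2304 (1502 left).
+366 (one year; includes Feb 29, 2304) → Jan 3, 2305 (1136 left).
+365 (one year) → Jan 3, 2306 (771 left).
+365 (one year) → Jan 3, 2307 (406 left).
+365 (one year) → Jan 3, 2308 (41 left).
Jan has 31 days: +29 → Feb 1, 2308 (12 left).
+12 → Feb 13, 2308.

February 13, 2308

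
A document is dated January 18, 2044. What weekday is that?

Monday

Doomsday rule: the anchor day for the 2000s is Tuesday. For year 44: 44÷12 = 3 r 8, and 8÷4 = 2, so 3+8+2 = 13.
Tuesday + 13 ≡ Monday — that's 2044's doomsday.
In January the doomsday date is Jan 4 (2044 is a leap year (divisible by 4)).
Jan 18 is 14 days after Jan 4; 14 mod 7 = 0, so Monday + 0 = Monday.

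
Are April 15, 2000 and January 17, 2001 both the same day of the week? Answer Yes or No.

From Apr 15, 2000 to Jan 17, 2001 is 277 days.
277 mod 7 = 4, so they are different weekdays.
(Apr 15, 2000 is a Saturday; Jan 17, 2001 is a Wednesday.)

No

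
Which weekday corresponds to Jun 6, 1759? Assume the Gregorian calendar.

Wednesday

Doomsday rule: the anchor day for the 1700s is Sunday. For year 59: 59÷12 = 4 r 11, and 11÷4 = 2, so 4+11+2 = 17.
Sunday + 17 ≡ Wednesday — that's 1759's doomsday.
In June the doomsday date is Jun 6.
Jun 6 is the doomsday itself: Wednesday.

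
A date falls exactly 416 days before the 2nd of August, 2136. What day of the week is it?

Monday

First find the weekday of Aug 2, 2136. Doomsday rule: the anchor day for the 2100s is Sunday. For year 36: 36÷12 = 3 r 0, and 0÷4 = 0, so 3+0+0 = 3.
Sunday + 3 ≡ Wednesday — that's 2136's doomsday.
In August the doomsday date is Aug 8.
Aug 2 is 6 days before Aug 8; 6 mod 7 = 6, so Wednesday − 6 = Thursday.
416 mod 7 = 3, so 416 days before a Thursday is Thursday − 3 = Monday.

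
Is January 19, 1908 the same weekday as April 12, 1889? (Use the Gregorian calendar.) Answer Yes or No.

No

From Apr 12, 1889 to Jan 19, 1908 is 6855 days.
6855 mod 7 = 2, so they are different weekdays.
(Apr 12, 1889 is a Friday; Jan 19, 1908 is a Sunday.)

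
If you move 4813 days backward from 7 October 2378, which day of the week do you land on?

Oct 7, 2378 is a Saturday.
4813 mod 7 = 4, so 4813 days before a Saturday is Saturday − 4 = Tuesday.

Tuesday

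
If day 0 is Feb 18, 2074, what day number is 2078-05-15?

Feb 18, 2074 → Feb 18, 2075: 365 days.
Feb 18, 2075 → Feb 18, 2076: 365 days.
Feb 18, 2076 → Feb 18, 2077: 366 days (Feb 29, 2076 is in that span).
Feb 18, 2077 → Feb 18, 2078: 365 days.
Feb 18, 2078 → Mar 18, 2078: 28 days (February has 28).
Mar 18, 2078 → Apr 18, 2078: 31 days (March has 31).
Apr 18, 2078 → May 15, 2078: 27 days.
Total: 1547 days.

1547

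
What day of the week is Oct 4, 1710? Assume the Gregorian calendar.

Doomsday rule: the anchor day for the 1700s is Sunday. For year 10: 10÷12 = 0 r 10, and 10÷4 = 2, so 0+10+2 = 12.
Sunday + 12 ≡ Friday — that's 1710's doomsday.
In October the doomsday date is Oct 10.
Oct 4 is 6 days before Oct 10; 6 mod 7 = 6, so Friday − 6 = Saturday.

Saturday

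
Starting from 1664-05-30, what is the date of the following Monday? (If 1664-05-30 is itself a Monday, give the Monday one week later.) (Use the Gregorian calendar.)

June 2, 1664

May 30, 1664 is a Friday.
From Friday to the next Monday is 3 days.
May 30, 1664 + 3 = Jun 2, 1664.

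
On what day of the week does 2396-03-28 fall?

Doomsday rule: the anchor day for the 2300s is Wednesday. For year 96: 96÷12 = 8 r 0, and 0÷4 = 0, so 8+0+0 = 8.
Wednesday + 8 ≡ Thursday — that's 2396's doomsday.
In March the doomsday date is Mar 14.
Mar 28 is 14 days after Mar 14; 14 mod 7 = 0, so Thursday + 0 = Thursday.

Thursday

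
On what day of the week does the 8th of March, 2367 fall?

Wednesday

Doomsday rule: the anchor day for the 2300s is Wednesday. For year 67: 67÷12 = 5 r 7, and 7÷4 = 1, so 5+7+1 = 13.
Wednesday + 13 ≡ Tuesday — that's 2367's doomsday.
In March the doomsday date is Mar 14.
Mar 8 is 6 days before Mar 14; 6 mod 7 = 6, so Tuesday − 6 = Wednesday.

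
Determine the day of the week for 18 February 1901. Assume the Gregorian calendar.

January 1, 1901 is a Tuesday.
Jan 1, 1901 → Feb 1, 1901: 31 days (January has 31).
Feb 1, 1901 → Feb 18, 1901: 17 days.
Total: 48 days.
48 mod 7 = 6, so Tuesday + 6 = Monday.

Monday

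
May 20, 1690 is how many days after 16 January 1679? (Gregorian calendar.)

Jan 16, 1679 → Jan 16, 1680: 365 days.
Jan 16, 1680 → Jan 16, 1681: 366 days (Feb 29, 1680 is in that span).
Jan 16, 1681 → Jan 16, 1682: 365 days.
Jan 16, 1682 → Jan 16, 1683: 365 days.
Jan 16, 1683 → Jan 16, 1684: 365 days.
Jan 16, 1684 → Jan 16, 1685: 366 days (Feb 29, 1684 is in that span).
Jan 16, 1685 → Jan 16, 1686: 365 days.
Jan 16, 1686 → Jan 16, 1687: 365 days.
Jan 16, 1687 → Jan 16, 1688: 365 days.
Jan 16, 1688 → Jan 16, 1689: 366 days (Feb 29, 1688 is in that span).
Jan 16, 1689 → Jan 16, 1690: 365 days.
Jan 16, 1690 → Feb 16, 1690: 31 days (January has 31).
Feb 16, 1690 → Mar 16, 1690: 28 days (February has 28).
Mar 16, 1690 → Apr 16, 1690: 31 days (March has 31).
Apr 16, 1690 → May 16, 1690: 30 days (April has 30).
May 16, 1690 → May 20, 1690: 4 days.
Total: 4142 days.

4142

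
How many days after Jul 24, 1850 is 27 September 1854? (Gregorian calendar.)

Jul 24, 1850 → Jul 24, 1851: 365 days.
Jul 24, 1851 → Jul 24, 1852: 366 days (Feb 29, 1852 is in that span).
Jul 24, 1852 → Jul 24, 1853: 365 days.
Jul 24, 1853 → Jul 24, 1854: 365 days.
Jul 24, 1854 → Aug 24, 1854: 31 days (July has 31).
Aug 24, 1854 → Sep 24, 1854: 31 days (August has 31).
Sep 24, 1854 → Sep 27, 1854: 3 days.
Total: 1526 days.

1526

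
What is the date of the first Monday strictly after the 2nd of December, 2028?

December 4, 2028

Dec 2, 2028 is a Saturday.
From Saturday to the next Monday is 2 days.
Dec 2, 2028 + 2 = Dec 4, 2028.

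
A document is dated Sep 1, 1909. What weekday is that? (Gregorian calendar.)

Wednesday

January 1, 1909 is a Friday.
Jan 1, 1909 → Feb 1, 1909: 31 days (January has 31).
Feb 1, 1909 → Mar 1, 1909: 28 days (February has 28).
Mar 1, 1909 → Apr 1, 1909: 31 days (March has 31).
Apr 1, 1909 → May 1, 1909: 30 days (April has 30).
May 1, 1909 → Jun 1, 1909: 31 days (May has 31).
Jun 1, 1909 → Jul 1, 1909: 30 days (June has 30).
Jul 1, 1909 → Aug 1, 1909: 31 days (July has 31).
Aug 1, 1909 → Sep 1, 1909: 31 days.
Total: 243 days.
243 mod 7 = 5, so Friday + 5 = Wednesday.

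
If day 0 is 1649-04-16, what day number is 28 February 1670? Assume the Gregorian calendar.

Apr 16, 1649 → Apr 16, 1650: 365 days.
Apr 16, 1650 → Apr 16, 1651: 365 days.
Apr 16, 1651 → Apr 16, 1652: 366 days (Feb 29, 1652 is in that span).
Apr 16, 1652 → Apr 16, 1653: 365 days.
Apr 16, 1653 → Apr 16, 1654: 365 days.
Apr 16, 1654 → Apr 16, 1655: 365 days.
Apr 16, 1655 → Apr 16, 1656: 366 days (Feb 29, 1656 is in that span).
Apr 16, 1656 → Apr 16, 1657: 365 days.
Apr 16, 1657 → Apr 16, 1658: 365 days.
Apr 16, 1658 → Apr 16, 1659: 365 days.
Apr 16, 1659 → Apr 16, 1660: 366 days (Feb 29, 1660 is in that span).
Apr 16, 1660 → Apr 16, 1661: 365 days.
Apr 16, 1661 → Apr 16, 1662: 365 days.
Apr 16, 1662 → Apr 16, 1663: 365 days.
Apr 16, 1663 → Apr 16, 1664: 366 days (Feb 29, 1664 is in that span).
Apr 16, 1664 → Apr 16, 1665: 365 days.
Apr 16, 1665 → Apr 16, 1666: 365 days.
Apr 16, 1666 → Apr 16, 1667: 365 days.
Apr 16, 1667 → Apr 16, 1668: 366 days (Feb 29, 1668 is in that span).
Apr 16, 1668 → Apr 16, 1669: 365 days.
Apr 16, 1669 → May 16, 1669: 30 days (April has 30).
May 16, 1669 → Jun 16, 1669: 31 days (May has 31).
Jun 16, 1669 → Jul 16, 1669: 30 days (June has 30).
Jul 16, 1669 → Aug 16, 1669: 31 days (July has 31).
Aug 16, 1669 → Sep 16, 1669: 31 days (August has 31).
Sep 16, 1669 → Oct 16, 1669: 30 days (September has 30).
Oct 16, 1669 → Nov 16, 1669: 31 days (October has 31).
Nov 16, 1669 → Dec 16, 1669: 30 days (November has 30).
Dec 16, 1669 → Jan 16, 1670: 31 days (December has 31).
Jan 16, 1670 → Feb 16, 1670: 31 days (January has 31).
Feb 16, 1670 → Feb 28, 1670: 12 days.
Total: 7623 days.

7623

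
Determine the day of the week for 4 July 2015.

January 1, 2015 is a Thursday.
Jan 1, 2015 → Feb 1, 2015: 31 days (January has 31).
Feb 1, 2015 → Mar 1, 2015: 28 days (February has 28).
Mar 1, 2015 → Apr 1, 2015: 31 days (March has 31).
Apr 1, 2015 → May 1, 2015: 30 days (April has 30).
May 1, 2015 → Jun 1, 2015: 31 days (May has 31).
Jun 1, 2015 → Jul 1, 2015: 30 days (June has 30).
Jul 1, 2015 → Jul 4, 2015: 3 days.
Total: 184 days.
184 mod 7 = 2, so Thursday + 2 = Saturday.

Saturday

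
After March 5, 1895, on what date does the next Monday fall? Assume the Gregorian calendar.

March 11, 1895

Mar 5, 1895 is a Tuesday.
From Tuesday to the next Monday is 6 days.
Mar 5, 1895 + 6 = Mar 11, 1895.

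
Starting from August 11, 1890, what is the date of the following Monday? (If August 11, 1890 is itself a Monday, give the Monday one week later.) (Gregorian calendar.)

August 18, 1890

Aug 11, 1890 is a Monday.
From Monday to the next Monday is 7 days.
Aug 11, 1890 + 7 = Aug 18, 1890.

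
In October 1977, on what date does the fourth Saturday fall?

October 1, 1977 is a Saturday.
The first Saturday is therefore October 1 (same day).
The fourth Saturday is 1 + 3×7 = October 22.

October 22, 1977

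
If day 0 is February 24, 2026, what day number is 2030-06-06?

Feb 24, 2026 → Feb 24, 2027: 365 days.
Feb 24, 2027 → Feb 24, 2028: 365 days.
Feb 24, 2028 → Feb 24, 2029: 366 days (Feb 29, 2028 is in that span).
Feb 24, 2029 → Feb 24, 2030: 365 days.
Feb 24, 2030 → Mar 24, 2030: 28 days (February has 28).
Mar 24, 2030 → Apr 24, 2030: 31 days (March has 31).
Apr 24, 2030 → May 24, 2030: 30 days (April has 30).
May 24, 2030 → Jun 6, 2030: 13 days.
Total: 1563 days.

1563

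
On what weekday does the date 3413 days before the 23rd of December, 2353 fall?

Saturday

Dec 23, 2353 is a Wednesday.
3413 mod 7 = 4, so 3413 days before a Wednesday is Wednesday − 4 = Saturday.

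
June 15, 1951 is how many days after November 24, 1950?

203

Nov 24, 1950 → Dec 24, 1950: 30 days (November has 30).
Dec 24, 1950 → Jan 24, 1951: 31 days (December has 31).
Jan 24, 1951 → Feb 24, 1951: 31 days (January has 31).
Feb 24, 1951 → Mar 24, 1951: 28 days (February has 28).
Mar 24, 1951 → Apr 24, 1951: 31 days (March has 31).
Apr 24, 1951 → May 24, 1951: 30 days (April has 30).
May 24, 1951 → Jun 15, 1951: 22 days.
Total: 203 days.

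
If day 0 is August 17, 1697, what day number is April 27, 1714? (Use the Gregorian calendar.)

Aug 17, 1697 → Aug 17, 1698: 365 days.
Aug 17, 1698 → Aug 17, 1699: 365 days.
Aug 17, 1699 → Aug 17, 1700: 365 days.
Aug 17, 1700 → Aug 17, 1701: 365 days.
Aug 17, 1701 → Aug 17, 1702: 365 days.
Aug 17, 1702 → Aug 17, 1703: 365 days.
Aug 17, 1703 → Aug 17, 1704: 366 days (Feb 29, 1704 is in that span).
Aug 17, 1704 → Aug 17, 1705: 365 days.
Aug 17, 1705 → Aug 17, 1706: 365 days.
Aug 17, 1706 → Aug 17, 1707: 365 days.
Aug 17, 1707 → Aug 17, 1708: 366 days (Feb 29, 1708 is in that span).
Aug 17, 1708 → Aug 17, 1709: 365 days.
Aug 17, 1709 → Aug 17, 1710: 365 days.
Aug 17, 1710 → Aug 17, 1711: 365 days.
Aug 17, 1711 → Aug 17, 1712: 366 days (Feb 29, 1712 is in that span).
Aug 17, 1712 → Aug 17, 1713: 365 days.
Aug 17, 1713 → Sep 17, 1713: 31 days (August has 31).
Sep 17, 1713 → Oct 17, 1713: 30 days (September has 30).
Oct 17, 1713 → Nov 17, 1713: 31 days (October has 31).
Nov 17, 1713 → Dec 17, 1713: 30 days (November has 30).
Dec 17, 1713 → Jan 17, 1714: 31 days (December has 31).
Jan 17, 1714 → Feb 17, 1714: 31 days (January has 31).
Feb 17, 1714 → Mar 17, 1714: 28 days (February has 28).
Mar 17, 1714 → Apr 17, 1714: 31 days (March has 31).
Apr 17, 1714 → Apr 27, 1714: 10 days.
Total: 6096 days.

6096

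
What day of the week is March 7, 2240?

Doomsday rule: the anchor day for the 2200s is Friday. For year 40: 40÷12 = 3 r 4, and 4÷4 = 1, so 3+4+1 = 8.
Friday + 8 ≡ Saturday — that's 2240's doomsday.
In March the doomsday date is Mar 14.
Mar 7 is 7 days before Mar 14; 7 mod 7 = 0, so Saturday − 0 = Saturday.

Saturday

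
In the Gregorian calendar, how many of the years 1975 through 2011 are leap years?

9

Multiples of 4 in [1975,2011]: 9.
Of those, multiples of 100: 1 (not leap unless ÷400).
Multiples of 400: 1.
Leap years = 9 − 1 + 1 = 9.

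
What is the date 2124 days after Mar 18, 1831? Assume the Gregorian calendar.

January 9, 1837

+366 (one year; includes Feb 29, 1832) → Mar 18, 1832 (1758 left).
+365 (one year) → Mar 18, 1833 (1393 left).
+365 (one year) → Mar 18, 1834 (1028 left).
+365 (one year) → Mar 18, 1835 (663 left).
+366 (one year; includes Feb 29, 1836) → Mar 18, 1836 (297 left).
Mar has 31 days: +14 → Apr 1, 1836 (283 left).
Apr has 30 days: +30 → May 1, 1836 (253 left).
May has 31 days: +31 → Jun 1, 1836 (222 left).
Jun has 30 days: +30 → Jul 1, 1836 (192 left).
Jul has 31 days: +31 → Aug 1, 1836 (161 left).
Aug has 31 days: +31 → Sep 1, 1836 (130 left).
Sep has 30 days: +30 → Oct 1, 1836 (100 left).
Oct has 31 days: +31 → Nov 1, 1836 (69 left).
Nov has 30 days: +30 → Dec 1, 1836 (39 left).
Dec has 31 days: +31 → Jan 1, 1837 (8 left).
+8 → Jan 9, 1837.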